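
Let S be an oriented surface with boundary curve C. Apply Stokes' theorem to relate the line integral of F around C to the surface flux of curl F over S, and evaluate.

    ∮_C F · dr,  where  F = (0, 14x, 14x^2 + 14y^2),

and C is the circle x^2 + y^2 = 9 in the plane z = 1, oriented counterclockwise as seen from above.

Let S be the flat disk x^2 + y^2 ≤ 9 in the plane z = 1, with upward unit normal n̂ = ẑ. By Stokes' theorem,

    ∮_C F · dr = ∬_S (∇ × F) · n̂ dS = ∬_D (curl F)_z dA,

where D is the disk x^2 + y^2 ≤ 9.

Compute the curl of F = (0, 14x, 14x^2 + 14y^2):
    (∇ × F)_x = ∂F_z/∂y - ∂F_y/∂z = 28y,
    (∇ × F)_y = ∂F_x/∂z - ∂F_z/∂x = -28x,
    (∇ × F)_z = ∂F_y/∂x - ∂F_x/∂y = 14.

On z = 1, (curl F)_z = 14.

Convert to polar (x = r cos θ, y = r sin θ, dA = r dr dθ); the integrand becomes 14, so

    ∬_D (curl F)_z dA = ∫_0^{2π} ∫_0^{3} (14) · r dr dθ.

Inner (r from 0 to 3): 63.
Outer (θ from 0 to 2π): 126π.

Therefore ∮_C F · dr = 126π.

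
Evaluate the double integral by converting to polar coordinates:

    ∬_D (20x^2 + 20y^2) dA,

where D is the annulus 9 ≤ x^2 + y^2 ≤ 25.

The region D is 3 ≤ r ≤ 5, 0 ≤ θ ≤ 2π in polar coordinates, where x = r cos(θ), y = r sin(θ), and dA = r dr dθ.

Under the substitution, the integrand becomes 20r^2, so

    ∬_D (20x^2 + 20y^2) dA = ∫_{0}^{2π} ∫_{3}^{5} (20r^2) · r dr dθ.

Inner integral (in r): ∫_{3}^{5} (20r^2) · r dr = 2720.

Outer integral (in θ): ∫_{0}^{2π} (2720) dθ = 5440π.

Therefore ∬_D (20x^2 + 20y^2) dA = 5440π.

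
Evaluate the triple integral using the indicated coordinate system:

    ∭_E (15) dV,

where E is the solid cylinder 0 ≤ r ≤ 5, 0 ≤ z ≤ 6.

In cylindrical coordinates, x = r cos(θ), y = r sin(θ), z = z, and dV = r dr dθ dz.

The integrand becomes 15, so

    ∭_E (15) dV = ∫_{0}^{2π} ∫_{0}^{5} ∫_{0}^{6} (15) · r dz dr dθ.

Inner (z): 90r.
Middle (r from 0 to 5): 1125.
Outer (θ): 2250π.

Therefore the triple integral equals 2250π.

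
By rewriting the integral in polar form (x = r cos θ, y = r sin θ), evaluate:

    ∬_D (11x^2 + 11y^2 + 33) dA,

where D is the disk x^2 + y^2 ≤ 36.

The region D is 0 ≤ r ≤ 6, 0 ≤ θ ≤ 2π in polar coordinates, where x = r cos(θ), y = r sin(θ), and dA = r dr dθ.

Under the substitution, the integrand becomes 11r^2 + 33, so

    ∬_D (11x^2 + 11y^2 + 33) dA = ∫_{0}^{2π} ∫_{0}^{6} (11r^2 + 33) · r dr dθ.

Inner integral (in r): ∫_{0}^{6} (11r^2 + 33) · r dr = 4158.

Outer integral (in θ): ∫_{0}^{2π} (4158) dθ = 8316π.

Therefore ∬_D (11x^2 + 11y^2 + 33) dA = 8316π.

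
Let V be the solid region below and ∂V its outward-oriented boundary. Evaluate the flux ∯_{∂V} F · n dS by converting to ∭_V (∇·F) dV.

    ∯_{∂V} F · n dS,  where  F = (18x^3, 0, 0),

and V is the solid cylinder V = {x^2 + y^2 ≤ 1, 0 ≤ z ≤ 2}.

By the divergence theorem,

    ∯_{∂V} F · n dS = ∭_V (∇ · F) dV.

Compute the divergence:
    ∇ · F = ∂F_x/∂x + ∂F_y/∂y + ∂F_z/∂z = 54x^2 + 0 + 0 = 54x^2.

In cylindrical coordinates, x = r cos(θ), y = r sin(θ), z = z, dV = r dr dθ dz, with 0 ≤ r ≤ 1, 0 ≤ θ ≤ 2π, 0 ≤ z ≤ 2.

The integrand, after substitution and multiplying by the volume element, becomes (54r^2cos(θ)^2) · r, so

    ∭_V (∇·F) dV = ∫_0^{2π} ∫_0^{1} ∫_0^{2} (54r^2cos(θ)^2) · r dz dr dθ.

Inner (z from 0 to 2): 108r^3cos(θ)^2.
Middle (r from 0 to 1): 27cos(θ)^2.
Outer (θ from 0 to 2π): 27π.

Therefore ∯_{∂V} F · n dS = 27π.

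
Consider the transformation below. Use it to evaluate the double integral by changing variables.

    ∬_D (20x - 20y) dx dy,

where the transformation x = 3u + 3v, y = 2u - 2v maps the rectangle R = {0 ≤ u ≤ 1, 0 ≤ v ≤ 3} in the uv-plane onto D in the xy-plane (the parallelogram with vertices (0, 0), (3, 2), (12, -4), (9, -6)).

Compute the Jacobian determinant of (x, y) with respect to (u, v):

    ∂(x,y)/∂(u,v) = | 3  3 | = (3)(-2) - (3)(2) = -12.
                   | 2  -2 |

Its absolute value is |J| = 12 (the area scaling factor).

Substituting x = 3u + 3v, y = 2u - 2v into the integrand,

    20x - 20y → 20u + 100v,

so the integral becomes

    ∬_R (20u + 100v) · |J| du dv = ∫_0^1 ∫_0^3 (240u + 1200v) dv du.

Inner (v): 720u + 5400.
Outer (u): 5760.

Therefore ∬_D (20x - 20y) dx dy = 5760.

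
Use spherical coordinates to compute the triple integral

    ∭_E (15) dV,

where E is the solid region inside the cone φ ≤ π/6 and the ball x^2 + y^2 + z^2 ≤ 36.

In spherical coordinates, x = ρ sin(φ) cos(θ), y = ρ sin(φ) sin(θ), z = ρ cos(φ), and dV = ρ^2 sin(φ) dρ dφ dθ.

The integrand becomes 15, so

    ∭_E (15) dV = ∫_{0}^{2π} ∫_{0}^{π/6} ∫_{0}^{6} (15) · ρ^2 sin(φ) dρ dφ dθ.

Inner (ρ): 1080sin(φ).
Middle (φ): 1080 - 540sqrt(3).
Outer (θ): 1080π (2 - sqrt(3)).

Therefore the triple integral equals 1080π (2 - sqrt(3)).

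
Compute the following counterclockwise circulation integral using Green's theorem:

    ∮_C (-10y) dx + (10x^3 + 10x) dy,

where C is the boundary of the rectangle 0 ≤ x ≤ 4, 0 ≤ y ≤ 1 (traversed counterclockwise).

Green's theorem converts the closed line integral into a double integral over the enclosed region D:

    ∮_C P dx + Q dy = ∬_D (∂Q/∂x - ∂P/∂y) dA.

Here P = -10y, Q = 10x^3 + 10x, so

    ∂Q/∂x = 30x^2 + 10,    ∂P/∂y = -10,
    ∂Q/∂x - ∂P/∂y = 30x^2 + 20.

D is the region 0 ≤ x ≤ 4, 0 ≤ y ≤ 1. Evaluating the double integral:

    ∬_D (30x^2 + 20) dA = ∫_0^{4} ∫_0^{1} (30x^2 + 20) dy dx.

Inner (y from 0 to 1): 30x^2 + 20.
Outer (x from 0 to 4): 720.

Therefore ∮_C P dx + Q dy = 720.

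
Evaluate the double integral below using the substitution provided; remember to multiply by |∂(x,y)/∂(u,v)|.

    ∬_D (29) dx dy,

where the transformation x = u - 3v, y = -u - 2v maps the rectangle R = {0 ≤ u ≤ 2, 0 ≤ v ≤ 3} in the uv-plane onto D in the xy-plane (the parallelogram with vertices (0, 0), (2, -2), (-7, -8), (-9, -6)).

Compute the Jacobian determinant of (x, y) with respect to (u, v):

    ∂(x,y)/∂(u,v) = | 1  -3 | = (1)(-2) - (-3)(-1) = -5.
                   | -1  -2 |

Its absolute value is |J| = 5 (the area scaling factor).

Substituting x = u - 3v, y = -u - 2v into the integrand,

    29 → 29,

so the integral becomes

    ∬_R (29) · |J| du dv = ∫_0^2 ∫_0^3 (145) dv du.

Inner (v): 435.
Outer (u): 870.

Therefore ∬_D (29) dx dy = 870.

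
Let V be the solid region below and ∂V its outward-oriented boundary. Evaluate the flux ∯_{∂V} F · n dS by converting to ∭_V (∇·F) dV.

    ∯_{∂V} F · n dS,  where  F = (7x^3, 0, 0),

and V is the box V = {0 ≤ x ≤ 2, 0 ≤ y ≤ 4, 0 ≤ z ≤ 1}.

By the divergence theorem,

    ∯_{∂V} F · n dS = ∭_V (∇ · F) dV.

Compute the divergence:
    ∇ · F = ∂F_x/∂x + ∂F_y/∂y + ∂F_z/∂z = 21x^2 + 0 + 0 = 21x^2.

V is a rectangular box, so dV = dx dy dz with 0 ≤ x ≤ 2, 0 ≤ y ≤ 4, 0 ≤ z ≤ 1.

Integrate (21x^2) over V as an iterated integral:

    ∭_V (∇·F) dV = ∫_0^{2} ∫_0^{4} ∫_0^{1} (21x^2) dz dy dx.

Inner (z from 0 to 1): 21x^2.
Middle (y from 0 to 4): 84x^2.
Outer (x from 0 to 2): 224.

Therefore ∯_{∂V} F · n dS = 224.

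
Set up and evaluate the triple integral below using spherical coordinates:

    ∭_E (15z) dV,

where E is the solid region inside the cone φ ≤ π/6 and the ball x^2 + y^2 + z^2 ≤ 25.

In spherical coordinates, x = ρ sin(φ) cos(θ), y = ρ sin(φ) sin(θ), z = ρ cos(φ), and dV = ρ^2 sin(φ) dρ dφ dθ.

The integrand becomes 15ρ cos(φ), so

    ∭_E (15z) dV = ∫_{0}^{2π} ∫_{0}^{π/6} ∫_{0}^{5} (15ρ cos(φ)) · ρ^2 sin(φ) dρ dφ dθ.

Inner (ρ): 9375sin(2φ)/8.
Middle (φ): 9375/32.
Outer (θ): 9375π/16.

Therefore the triple integral equals 9375π/16.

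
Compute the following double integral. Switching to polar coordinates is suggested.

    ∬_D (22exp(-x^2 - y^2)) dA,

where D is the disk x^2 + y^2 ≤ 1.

The region D is 0 ≤ r ≤ 1, 0 ≤ θ ≤ 2π in polar coordinates, where x = r cos(θ), y = r sin(θ), and dA = r dr dθ.

Under the substitution, the integrand becomes 22exp(-r^2), so

    ∬_D (22exp(-x^2 - y^2)) dA = ∫_{0}^{2π} ∫_{0}^{1} (22exp(-r^2)) · r dr dθ.

Inner integral (in r): ∫_{0}^{1} (22exp(-r^2)) · r dr = 11 - 11exp(-1).

Outer integral (in θ): ∫_{0}^{2π} (11 - 11exp(-1)) dθ = -22π exp(-1) + 22π.

Therefore ∬_D (22exp(-x^2 - y^2)) dA = -22π exp(-1) + 22π.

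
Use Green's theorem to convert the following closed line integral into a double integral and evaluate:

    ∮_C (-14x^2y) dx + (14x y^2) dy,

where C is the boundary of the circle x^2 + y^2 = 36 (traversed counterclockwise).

Green's theorem converts the closed line integral into a double integral over the enclosed region D:

    ∮_C P dx + Q dy = ∬_D (∂Q/∂x - ∂P/∂y) dA.

Here P = -14x^2y, Q = 14x y^2, so

    ∂Q/∂x = 14y^2,    ∂P/∂y = -14x^2,
    ∂Q/∂x - ∂P/∂y = 14x^2 + 14y^2.

D is the region x^2 + y^2 ≤ 36. Evaluating the double integral:

In polar coordinates (x = r cos θ, y = r sin θ, dA = r dr dθ) the integrand becomes 14r^2, so

    ∬_D (14x^2 + 14y^2) dA = ∫_0^{2π} ∫_0^{6} (14r^2) · r dr dθ.

Inner (r from 0 to 6): 4536.
Outer (θ from 0 to 2π): 9072π.

Therefore ∮_C P dx + Q dy = 9072π.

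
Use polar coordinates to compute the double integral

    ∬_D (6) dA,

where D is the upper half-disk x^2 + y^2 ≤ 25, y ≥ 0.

The region D is 0 ≤ r ≤ 5, 0 ≤ θ ≤ π in polar coordinates, where x = r cos(θ), y = r sin(θ), and dA = r dr dθ.

Under the substitution, the integrand becomes 6, so

    ∬_D (6) dA = ∫_{0}^{π} ∫_{0}^{5} (6) · r dr dθ.

Inner integral (in r): ∫_{0}^{5} (6) · r dr = 75.

Outer integral (in θ): ∫_{0}^{π} (75) dθ = 75π.

Therefore ∬_D (6) dA = 75π.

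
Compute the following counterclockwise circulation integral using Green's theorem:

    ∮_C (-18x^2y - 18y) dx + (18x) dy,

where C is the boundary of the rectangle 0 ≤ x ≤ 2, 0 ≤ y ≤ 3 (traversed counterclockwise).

Green's theorem converts the closed line integral into a double integral over the enclosed region D:

    ∮_C P dx + Q dy = ∬_D (∂Q/∂x - ∂P/∂y) dA.

Here P = -18x^2y - 18y, Q = 18x, so

    ∂Q/∂x = 18,    ∂P/∂y = -18x^2 - 18,
    ∂Q/∂x - ∂P/∂y = 18x^2 + 36.

D is the region 0 ≤ x ≤ 2, 0 ≤ y ≤ 3. Evaluating the double integral:

    ∬_D (18x^2 + 36) dA = ∫_0^{2} ∫_0^{3} (18x^2 + 36) dy dx.

Inner (y from 0 to 3): 54x^2 + 108.
Outer (x from 0 to 2): 360.

Therefore ∮_C P dx + Q dy = 360.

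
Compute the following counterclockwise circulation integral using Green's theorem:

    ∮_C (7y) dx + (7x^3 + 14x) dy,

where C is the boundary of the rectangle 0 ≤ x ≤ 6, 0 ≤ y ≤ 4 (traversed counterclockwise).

Green's theorem converts the closed line integral into a double integral over the enclosed region D:

    ∮_C P dx + Q dy = ∬_D (∂Q/∂x - ∂P/∂y) dA.

Here P = 7y, Q = 7x^3 + 14x, so

    ∂Q/∂x = 21x^2 + 14,    ∂P/∂y = 7,
    ∂Q/∂x - ∂P/∂y = 21x^2 + 7.

D is the region 0 ≤ x ≤ 6, 0 ≤ y ≤ 4. Evaluating the double integral:

    ∬_D (21x^2 + 7) dA = ∫_0^{6} ∫_0^{4} (21x^2 + 7) dy dx.

Inner (y from 0 to 4): 84x^2 + 28.
Outer (x from 0 to 6): 6216.

Therefore ∮_C P dx + Q dy = 6216.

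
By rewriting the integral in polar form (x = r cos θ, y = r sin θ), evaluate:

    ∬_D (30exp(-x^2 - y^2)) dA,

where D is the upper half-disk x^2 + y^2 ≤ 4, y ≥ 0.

The region D is 0 ≤ r ≤ 2, 0 ≤ θ ≤ π in polar coordinates, where x = r cos(θ), y = r sin(θ), and dA = r dr dθ.

Under the substitution, the integrand becomes 30exp(-r^2), so

    ∬_D (30exp(-x^2 - y^2)) dA = ∫_{0}^{π} ∫_{0}^{2} (30exp(-r^2)) · r dr dθ.

Inner integral (in r): ∫_{0}^{2} (30exp(-r^2)) · r dr = 15 - 15exp(-4).

Outer integral (in θ): ∫_{0}^{π} (15 - 15exp(-4)) dθ = -15π exp(-4) + 15π.

Therefore ∬_D (30exp(-x^2 - y^2)) dA = -15π exp(-4) + 15π.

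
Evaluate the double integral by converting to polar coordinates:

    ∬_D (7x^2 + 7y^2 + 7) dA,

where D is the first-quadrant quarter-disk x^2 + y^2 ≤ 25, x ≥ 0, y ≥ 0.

The region D is 0 ≤ r ≤ 5, 0 ≤ θ ≤ π/2 in polar coordinates, where x = r cos(θ), y = r sin(θ), and dA = r dr dθ.

Under the substitution, the integrand becomes 7r^2 + 7, so

    ∬_D (7x^2 + 7y^2 + 7) dA = ∫_{0}^{π/2} ∫_{0}^{5} (7r^2 + 7) · r dr dθ.

Inner integral (in r): ∫_{0}^{5} (7r^2 + 7) · r dr = 4725/4.

Outer integral (in θ): ∫_{0}^{π/2} (4725/4) dθ = 4725π/8.

Therefore ∬_D (7x^2 + 7y^2 + 7) dA = 4725π/8.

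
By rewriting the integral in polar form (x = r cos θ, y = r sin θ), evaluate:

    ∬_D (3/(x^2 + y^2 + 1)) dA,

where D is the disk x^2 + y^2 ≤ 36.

The region D is 0 ≤ r ≤ 6, 0 ≤ θ ≤ 2π in polar coordinates, where x = r cos(θ), y = r sin(θ), and dA = r dr dθ.

Under the substitution, the integrand becomes 3/(r^2 + 1), so

    ∬_D (3/(x^2 + y^2 + 1)) dA = ∫_{0}^{2π} ∫_{0}^{6} (3/(r^2 + 1)) · r dr dθ.

Inner integral (in r): ∫_{0}^{6} (3/(r^2 + 1)) · r dr = 3log(37)/2.

Outer integral (in θ): ∫_{0}^{2π} (3log(37)/2) dθ = 3π log(37).

Therefore ∬_D (3/(x^2 + y^2 + 1)) dA = 3π log(37).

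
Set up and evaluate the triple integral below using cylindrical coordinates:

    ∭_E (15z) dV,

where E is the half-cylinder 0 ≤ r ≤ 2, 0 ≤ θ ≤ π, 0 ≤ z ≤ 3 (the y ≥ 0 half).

In cylindrical coordinates, x = r cos(θ), y = r sin(θ), z = z, and dV = r dr dθ dz.

The integrand becomes 15z, so

    ∭_E (15z) dV = ∫_{0}^{π} ∫_{0}^{2} ∫_{0}^{3} (15z) · r dz dr dθ.

Inner (z): 135r/2.
Middle (r from 0 to 2): 135.
Outer (θ): 135π.

Therefore the triple integral equals 135π.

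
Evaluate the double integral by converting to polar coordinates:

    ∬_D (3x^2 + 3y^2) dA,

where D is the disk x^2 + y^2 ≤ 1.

The region D is 0 ≤ r ≤ 1, 0 ≤ θ ≤ 2π in polar coordinates, where x = r cos(θ), y = r sin(θ), and dA = r dr dθ.

Under the substitution, the integrand becomes 3r^2, so

    ∬_D (3x^2 + 3y^2) dA = ∫_{0}^{2π} ∫_{0}^{1} (3r^2) · r dr dθ.

Inner integral (in r): ∫_{0}^{1} (3r^2) · r dr = 3/4.

Outer integral (in θ): ∫_{0}^{2π} (3/4) dθ = 3π/2.

Therefore ∬_D (3x^2 + 3y^2) dA = 3π/2.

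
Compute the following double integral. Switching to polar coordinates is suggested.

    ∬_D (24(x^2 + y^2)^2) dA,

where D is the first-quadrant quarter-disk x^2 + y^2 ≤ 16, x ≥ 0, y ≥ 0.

The region D is 0 ≤ r ≤ 4, 0 ≤ θ ≤ π/2 in polar coordinates, where x = r cos(θ), y = r sin(θ), and dA = r dr dθ.

Under the substitution, the integrand becomes 24r^4, so

    ∬_D (24(x^2 + y^2)^2) dA = ∫_{0}^{π/2} ∫_{0}^{4} (24r^4) · r dr dθ.

Inner integral (in r): ∫_{0}^{4} (24r^4) · r dr = 16384.

Outer integral (in θ): ∫_{0}^{π/2} (16384) dθ = 8192π.

Therefore ∬_D (24(x^2 + y^2)^2) dA = 8192π.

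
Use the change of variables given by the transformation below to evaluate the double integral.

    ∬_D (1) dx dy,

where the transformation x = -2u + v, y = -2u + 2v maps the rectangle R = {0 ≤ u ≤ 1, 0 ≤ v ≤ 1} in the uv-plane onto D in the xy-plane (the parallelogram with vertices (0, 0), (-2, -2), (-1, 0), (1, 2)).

Compute the Jacobian determinant of (x, y) with respect to (u, v):

    ∂(x,y)/∂(u,v) = | -2  1 | = (-2)(2) - (1)(-2) = -2.
                   | -2  2 |

Its absolute value is |J| = 2 (the area scaling factor).

Substituting x = -2u + v, y = -2u + 2v into the integrand,

    1 → 1,

so the integral becomes

    ∬_R (1) · |J| du dv = ∫_0^1 ∫_0^1 (2) dv du.

Inner (v): 2.
Outer (u): 2.

Therefore ∬_D (1) dx dy = 2.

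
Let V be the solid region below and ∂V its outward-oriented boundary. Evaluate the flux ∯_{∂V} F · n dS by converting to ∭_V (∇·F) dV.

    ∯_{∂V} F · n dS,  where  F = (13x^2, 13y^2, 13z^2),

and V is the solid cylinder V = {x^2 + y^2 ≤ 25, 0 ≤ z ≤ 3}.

By the divergence theorem,

    ∯_{∂V} F · n dS = ∭_V (∇ · F) dV.

Compute the divergence:
    ∇ · F = ∂F_x/∂x + ∂F_y/∂y + ∂F_z/∂z = 26x + 26y + 26z.

In cylindrical coordinates, x = r cos(θ), y = r sin(θ), z = z, dV = r dr dθ dz, with 0 ≤ r ≤ 5, 0 ≤ θ ≤ 2π, 0 ≤ z ≤ 3.

The integrand, after substitution and multiplying by the volume element, becomes (26sqrt(2)r sin(θ + π/4) + 26z) · r, so

    ∭_V (∇·F) dV = ∫_0^{2π} ∫_0^{5} ∫_0^{3} (26sqrt(2)r sin(θ + π/4) + 26z) · r dz dr dθ.

Inner (z from 0 to 3): 39r (2sqrt(2)r sin(θ + π/4) + 3).
Middle (r from 0 to 5): 3250sqrt(2)sin(θ + π/4) + 2925/2.
Outer (θ from 0 to 2π): 2925π.

Therefore ∯_{∂V} F · n dS = 2925π.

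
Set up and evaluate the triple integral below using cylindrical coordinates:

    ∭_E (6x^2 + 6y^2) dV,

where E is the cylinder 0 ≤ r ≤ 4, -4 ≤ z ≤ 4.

In cylindrical coordinates, x = r cos(θ), y = r sin(θ), z = z, and dV = r dr dθ dz.

The integrand becomes 6r^2, so

    ∭_E (6x^2 + 6y^2) dV = ∫_{0}^{2π} ∫_{0}^{4} ∫_{-4}^{4} (6r^2) · r dz dr dθ.

Inner (z): 48r^3.
Middle (r from 0 to 4): 3072.
Outer (θ): 6144π.

Therefore the triple integral equals 6144π.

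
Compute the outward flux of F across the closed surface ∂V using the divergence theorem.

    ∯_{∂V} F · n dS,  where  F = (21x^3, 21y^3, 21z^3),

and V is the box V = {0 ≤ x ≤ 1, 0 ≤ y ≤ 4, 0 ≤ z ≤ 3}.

By the divergence theorem,

    ∯_{∂V} F · n dS = ∭_V (∇ · F) dV.

Compute the divergence:
    ∇ · F = ∂F_x/∂x + ∂F_y/∂y + ∂F_z/∂z = 63x^2 + 63y^2 + 63z^2.

V is a rectangular box, so dV = dx dy dz with 0 ≤ x ≤ 1, 0 ≤ y ≤ 4, 0 ≤ z ≤ 3.

Integrate (63x^2 + 63y^2 + 63z^2) over V as an iterated integral:

    ∭_V (∇·F) dV = ∫_0^{1} ∫_0^{4} ∫_0^{3} (63x^2 + 63y^2 + 63z^2) dz dy dx.

Inner (z from 0 to 3): 189x^2 + 189y^2 + 567.
Middle (y from 0 to 4): 756x^2 + 6300.
Outer (x from 0 to 1): 6552.

Therefore ∯_{∂V} F · n dS = 6552.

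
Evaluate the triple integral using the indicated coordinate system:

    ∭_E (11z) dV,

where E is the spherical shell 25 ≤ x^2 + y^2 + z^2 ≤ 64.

In spherical coordinates, x = ρ sin(φ) cos(θ), y = ρ sin(φ) sin(θ), z = ρ cos(φ), and dV = ρ^2 sin(φ) dρ dφ dθ.

The integrand becomes 11ρ cos(φ), so

    ∭_E (11z) dV = ∫_{0}^{2π} ∫_{0}^{π} ∫_{5}^{8} (11ρ cos(φ)) · ρ^2 sin(φ) dρ dφ dθ.

Inner (ρ): 38181sin(2φ)/8.
Middle (φ): 0.
Outer (θ): 0.

Therefore the triple integral equals 0.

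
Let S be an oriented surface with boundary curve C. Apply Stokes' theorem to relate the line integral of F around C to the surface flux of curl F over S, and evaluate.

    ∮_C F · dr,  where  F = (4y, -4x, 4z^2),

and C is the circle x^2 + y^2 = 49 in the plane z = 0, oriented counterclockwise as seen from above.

Let S be the flat disk x^2 + y^2 ≤ 49 in the plane z = 0, with upward unit normal n̂ = ẑ. By Stokes' theorem,

    ∮_C F · dr = ∬_S (∇ × F) · n̂ dS = ∬_D (curl F)_z dA,

where D is the disk x^2 + y^2 ≤ 49.

Compute the curl of F = (4y, -4x, 4z^2):
    (∇ × F)_x = ∂F_z/∂y - ∂F_y/∂z = 0,
    (∇ × F)_y = ∂F_x/∂z - ∂F_z/∂x = 0,
    (∇ × F)_z = ∂F_y/∂x - ∂F_x/∂y = -8.

On z = 0, (curl F)_z = -8.

Convert to polar (x = r cos θ, y = r sin θ, dA = r dr dθ); the integrand becomes -8, so

    ∬_D (curl F)_z dA = ∫_0^{2π} ∫_0^{7} (-8) · r dr dθ.

Inner (r from 0 to 7): -196.
Outer (θ from 0 to 2π): -392π.

Therefore ∮_C F · dr = -392π.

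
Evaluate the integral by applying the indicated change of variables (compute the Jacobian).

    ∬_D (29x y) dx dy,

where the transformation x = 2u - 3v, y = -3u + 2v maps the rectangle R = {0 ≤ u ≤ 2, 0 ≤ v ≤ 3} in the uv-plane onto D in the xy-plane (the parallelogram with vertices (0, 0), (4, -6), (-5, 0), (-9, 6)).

Compute the Jacobian determinant of (x, y) with respect to (u, v):

    ∂(x,y)/∂(u,v) = | 2  -3 | = (2)(2) - (-3)(-3) = -5.
                   | -3  2 |

Its absolute value is |J| = 5 (the area scaling factor).

Substituting x = 2u - 3v, y = -3u + 2v into the integrand,

    29x y → -174u^2 + 377u v - 174v^2,

so the integral becomes

    ∬_R (-174u^2 + 377u v - 174v^2) · |J| du dv = ∫_0^2 ∫_0^3 (-870u^2 + 1885u v - 870v^2) dv du.

Inner (v): -2610u^2 + 16965u/2 - 7830.
Outer (u): -5655.

Therefore ∬_D (29x y) dx dy = -5655.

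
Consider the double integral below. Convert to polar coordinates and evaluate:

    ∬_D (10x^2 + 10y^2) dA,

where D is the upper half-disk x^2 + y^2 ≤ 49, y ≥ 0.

The region D is 0 ≤ r ≤ 7, 0 ≤ θ ≤ π in polar coordinates, where x = r cos(θ), y = r sin(θ), and dA = r dr dθ.

Under the substitution, the integrand becomes 10r^2, so

    ∬_D (10x^2 + 10y^2) dA = ∫_{0}^{π} ∫_{0}^{7} (10r^2) · r dr dθ.

Inner integral (in r): ∫_{0}^{7} (10r^2) · r dr = 12005/2.

Outer integral (in θ): ∫_{0}^{π} (12005/2) dθ = 12005π/2.

Therefore ∬_D (10x^2 + 10y^2) dA = 12005π/2.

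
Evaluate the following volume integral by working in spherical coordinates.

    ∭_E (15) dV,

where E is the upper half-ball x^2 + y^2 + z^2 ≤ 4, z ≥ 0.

In spherical coordinates, x = ρ sin(φ) cos(θ), y = ρ sin(φ) sin(θ), z = ρ cos(φ), and dV = ρ^2 sin(φ) dρ dφ dθ.

The integrand becomes 15, so

    ∭_E (15) dV = ∫_{0}^{2π} ∫_{0}^{π/2} ∫_{0}^{2} (15) · ρ^2 sin(φ) dρ dφ dθ.

Inner (ρ): 40sin(φ).
Middle (φ): 40.
Outer (θ): 80π.

Therefore the triple integral equals 80π.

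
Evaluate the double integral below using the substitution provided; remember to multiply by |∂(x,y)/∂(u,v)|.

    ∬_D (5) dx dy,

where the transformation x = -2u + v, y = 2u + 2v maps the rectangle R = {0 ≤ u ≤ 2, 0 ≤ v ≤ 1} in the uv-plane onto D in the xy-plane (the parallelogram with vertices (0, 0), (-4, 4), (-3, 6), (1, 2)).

Compute the Jacobian determinant of (x, y) with respect to (u, v):

    ∂(x,y)/∂(u,v) = | -2  1 | = (-2)(2) - (1)(2) = -6.
                   | 2  2 |

Its absolute value is |J| = 6 (the area scaling factor).

Substituting x = -2u + v, y = 2u + 2v into the integrand,

    5 → 5,

so the integral becomes

    ∬_R (5) · |J| du dv = ∫_0^2 ∫_0^1 (30) dv du.

Inner (v): 30.
Outer (u): 60.

Therefore ∬_D (5) dx dy = 60.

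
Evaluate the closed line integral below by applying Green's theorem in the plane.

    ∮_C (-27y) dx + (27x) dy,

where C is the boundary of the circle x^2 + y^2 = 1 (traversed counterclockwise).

Green's theorem converts the closed line integral into a double integral over the enclosed region D:

    ∮_C P dx + Q dy = ∬_D (∂Q/∂x - ∂P/∂y) dA.

Here P = -27y, Q = 27x, so

    ∂Q/∂x = 27,    ∂P/∂y = -27,
    ∂Q/∂x - ∂P/∂y = 54.

D is the region x^2 + y^2 ≤ 1. Evaluating the double integral:

In polar coordinates (x = r cos θ, y = r sin θ, dA = r dr dθ) the integrand becomes 54, so

    ∬_D (54) dA = ∫_0^{2π} ∫_0^{1} (54) · r dr dθ.

Inner (r from 0 to 1): 27.
Outer (θ from 0 to 2π): 54π.

Therefore ∮_C P dx + Q dy = 54π.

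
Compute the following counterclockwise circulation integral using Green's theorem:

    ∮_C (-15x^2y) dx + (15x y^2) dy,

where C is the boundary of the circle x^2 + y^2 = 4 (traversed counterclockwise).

Green's theorem converts the closed line integral into a double integral over the enclosed region D:

    ∮_C P dx + Q dy = ∬_D (∂Q/∂x - ∂P/∂y) dA.

Here P = -15x^2y, Q = 15x y^2, so

    ∂Q/∂x = 15y^2,    ∂P/∂y = -15x^2,
    ∂Q/∂x - ∂P/∂y = 15x^2 + 15y^2.

D is the region x^2 + y^2 ≤ 4. Evaluating the double integral:

In polar coordinates (x = r cos θ, y = r sin θ, dA = r dr dθ) the integrand becomes 15r^2, so

    ∬_D (15x^2 + 15y^2) dA = ∫_0^{2π} ∫_0^{2} (15r^2) · r dr dθ.

Inner (r from 0 to 2): 60.
Outer (θ from 0 to 2π): 120π.

Therefore ∮_C P dx + Q dy = 120π.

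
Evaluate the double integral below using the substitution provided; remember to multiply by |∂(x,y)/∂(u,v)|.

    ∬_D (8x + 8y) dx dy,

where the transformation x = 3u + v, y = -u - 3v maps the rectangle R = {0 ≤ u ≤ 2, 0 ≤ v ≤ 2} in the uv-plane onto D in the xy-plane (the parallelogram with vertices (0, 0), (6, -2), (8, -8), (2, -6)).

Compute the Jacobian determinant of (x, y) with respect to (u, v):

    ∂(x,y)/∂(u,v) = | 3  1 | = (3)(-3) - (1)(-1) = -8.
                   | -1  -3 |

Its absolute value is |J| = 8 (the area scaling factor).

Substituting x = 3u + v, y = -u - 3v into the integrand,

    8x + 8y → 16u - 16v,

so the integral becomes

    ∬_R (16u - 16v) · |J| du dv = ∫_0^2 ∫_0^2 (128u - 128v) dv du.

Inner (v): 256u - 256.
Outer (u): 0.

Therefore ∬_D (8x + 8y) dx dy = 0.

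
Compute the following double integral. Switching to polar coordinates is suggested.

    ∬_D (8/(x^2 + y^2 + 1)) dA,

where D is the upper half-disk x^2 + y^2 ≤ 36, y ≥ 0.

The region D is 0 ≤ r ≤ 6, 0 ≤ θ ≤ π in polar coordinates, where x = r cos(θ), y = r sin(θ), and dA = r dr dθ.

Under the substitution, the integrand becomes 8/(r^2 + 1), so

    ∬_D (8/(x^2 + y^2 + 1)) dA = ∫_{0}^{π} ∫_{0}^{6} (8/(r^2 + 1)) · r dr dθ.

Inner integral (in r): ∫_{0}^{6} (8/(r^2 + 1)) · r dr = log(1874161).

Outer integral (in θ): ∫_{0}^{π} (log(1874161)) dθ = log(1874161^π).

Therefore ∬_D (8/(x^2 + y^2 + 1)) dA = log(1874161^π).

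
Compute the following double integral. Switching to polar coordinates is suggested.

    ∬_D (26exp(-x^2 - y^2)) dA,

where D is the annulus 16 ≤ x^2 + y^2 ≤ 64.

The region D is 4 ≤ r ≤ 8, 0 ≤ θ ≤ 2π in polar coordinates, where x = r cos(θ), y = r sin(θ), and dA = r dr dθ.

Under the substitution, the integrand becomes 26exp(-r^2), so

    ∬_D (26exp(-x^2 - y^2)) dA = ∫_{0}^{2π} ∫_{4}^{8} (26exp(-r^2)) · r dr dθ.

Inner integral (in r): ∫_{4}^{8} (26exp(-r^2)) · r dr = -(13 - 13exp(48))exp(-64).

Outer integral (in θ): ∫_{0}^{2π} (-(13 - 13exp(48))exp(-64)) dθ = -26π (1 - exp(48))exp(-64).

Therefore ∬_D (26exp(-x^2 - y^2)) dA = -26π (1 - exp(48))exp(-64).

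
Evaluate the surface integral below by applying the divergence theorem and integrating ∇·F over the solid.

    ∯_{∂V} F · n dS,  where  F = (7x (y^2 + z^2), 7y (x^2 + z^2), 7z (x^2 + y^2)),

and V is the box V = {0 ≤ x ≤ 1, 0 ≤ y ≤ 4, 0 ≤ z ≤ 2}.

By the divergence theorem,

    ∯_{∂V} F · n dS = ∭_V (∇ · F) dV.

Compute the divergence:
    ∇ · F = ∂F_x/∂x + ∂F_y/∂y + ∂F_z/∂z = 7y^2 + 7z^2 + 7x^2 + 7z^2 + 7x^2 + 7y^2 = 14x^2 + 14y^2 + 14z^2.

V is a rectangular box, so dV = dx dy dz with 0 ≤ x ≤ 1, 0 ≤ y ≤ 4, 0 ≤ z ≤ 2.

Integrate (14x^2 + 14y^2 + 14z^2) over V as an iterated integral:

    ∭_V (∇·F) dV = ∫_0^{1} ∫_0^{4} ∫_0^{2} (14x^2 + 14y^2 + 14z^2) dz dy dx.

Inner (z from 0 to 2): 28x^2 + 28y^2 + 112/3.
Middle (y from 0 to 4): 112x^2 + 2240/3.
Outer (x from 0 to 1): 784.

Therefore ∯_{∂V} F · n dS = 784.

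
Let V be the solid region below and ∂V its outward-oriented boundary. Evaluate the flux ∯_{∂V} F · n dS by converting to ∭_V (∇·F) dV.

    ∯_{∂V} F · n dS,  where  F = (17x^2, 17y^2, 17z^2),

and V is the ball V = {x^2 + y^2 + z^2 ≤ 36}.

By the divergence theorem,

    ∯_{∂V} F · n dS = ∭_V (∇ · F) dV.

Compute the divergence:
    ∇ · F = ∂F_x/∂x + ∂F_y/∂y + ∂F_z/∂z = 34x + 34y + 34z.

In spherical coordinates, x = ρ sin(φ) cos(θ), y = ρ sin(φ) sin(θ), z = ρ cos(φ), dV = ρ^2 sin(φ) dρ dφ dθ, with 0 ≤ ρ ≤ 6, 0 ≤ φ ≤ π, 0 ≤ θ ≤ 2π.

The integrand, after substitution and multiplying by the volume element, becomes (34ρ (sqrt(2)sin(φ)sin(θ + π/4) + cos(φ))) · ρ^2 sin(φ), so

    ∭_V (∇·F) dV = ∫_0^{2π} ∫_0^{π} ∫_0^{6} (34ρ (sqrt(2)sin(φ)sin(θ + π/4) + cos(φ))) · ρ^2 sin(φ) dρ dφ dθ.

Inner (ρ from 0 to 6): 11016(sqrt(2)sin(φ)sin(θ + π/4) + cos(φ))sin(φ).
Middle (φ from 0 to π): 5508sqrt(2)π sin(θ + π/4).
Outer (θ from 0 to 2π): 0.

Therefore ∯_{∂V} F · n dS = 0.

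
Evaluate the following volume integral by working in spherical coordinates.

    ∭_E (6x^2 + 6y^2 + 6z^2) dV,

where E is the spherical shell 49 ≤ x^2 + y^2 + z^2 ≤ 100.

In spherical coordinates, x = ρ sin(φ) cos(θ), y = ρ sin(φ) sin(θ), z = ρ cos(φ), and dV = ρ^2 sin(φ) dρ dφ dθ.

The integrand becomes 6ρ^2, so

    ∭_E (6x^2 + 6y^2 + 6z^2) dV = ∫_{0}^{2π} ∫_{0}^{π} ∫_{7}^{10} (6ρ^2) · ρ^2 sin(φ) dρ dφ dθ.

Inner (ρ): 499158sin(φ)/5.
Middle (φ): 998316/5.
Outer (θ): 1996632π/5.

Therefore the triple integral equals 1996632π/5.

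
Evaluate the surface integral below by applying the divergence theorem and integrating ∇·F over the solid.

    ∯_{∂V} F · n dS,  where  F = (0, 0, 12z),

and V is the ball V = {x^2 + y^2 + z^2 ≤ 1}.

By the divergence theorem,

    ∯_{∂V} F · n dS = ∭_V (∇ · F) dV.

Compute the divergence:
    ∇ · F = ∂F_x/∂x + ∂F_y/∂y + ∂F_z/∂z = 0 + 0 + 12 = 12.

In spherical coordinates, x = ρ sin(φ) cos(θ), y = ρ sin(φ) sin(θ), z = ρ cos(φ), dV = ρ^2 sin(φ) dρ dφ dθ, with 0 ≤ ρ ≤ 1, 0 ≤ φ ≤ π, 0 ≤ θ ≤ 2π.

The integrand, after substitution and multiplying by the volume element, becomes (12) · ρ^2 sin(φ), so

    ∭_V (∇·F) dV = ∫_0^{2π} ∫_0^{π} ∫_0^{1} (12) · ρ^2 sin(φ) dρ dφ dθ.

Inner (ρ from 0 to 1): 4sin(φ).
Middle (φ from 0 to π): 8.
Outer (θ from 0 to 2π): 16π.

Therefore ∯_{∂V} F · n dS = 16π.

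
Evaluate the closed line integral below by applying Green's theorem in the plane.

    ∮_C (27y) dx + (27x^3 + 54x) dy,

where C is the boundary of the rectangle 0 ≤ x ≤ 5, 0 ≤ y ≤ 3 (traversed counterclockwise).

Green's theorem converts the closed line integral into a double integral over the enclosed region D:

    ∮_C P dx + Q dy = ∬_D (∂Q/∂x - ∂P/∂y) dA.

Here P = 27y, Q = 27x^3 + 54x, so

    ∂Q/∂x = 81x^2 + 54,    ∂P/∂y = 27,
    ∂Q/∂x - ∂P/∂y = 81x^2 + 27.

D is the region 0 ≤ x ≤ 5, 0 ≤ y ≤ 3. Evaluating the double integral:

    ∬_D (81x^2 + 27) dA = ∫_0^{5} ∫_0^{3} (81x^2 + 27) dy dx.

Inner (y from 0 to 3): 243x^2 + 81.
Outer (x from 0 to 5): 10530.

Therefore ∮_C P dx + Q dy = 10530.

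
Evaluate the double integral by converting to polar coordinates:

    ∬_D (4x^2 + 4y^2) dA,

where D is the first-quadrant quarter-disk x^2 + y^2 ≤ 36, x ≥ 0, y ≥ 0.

The region D is 0 ≤ r ≤ 6, 0 ≤ θ ≤ π/2 in polar coordinates, where x = r cos(θ), y = r sin(θ), and dA = r dr dθ.

Under the substitution, the integrand becomes 4r^2, so

    ∬_D (4x^2 + 4y^2) dA = ∫_{0}^{π/2} ∫_{0}^{6} (4r^2) · r dr dθ.

Inner integral (in r): ∫_{0}^{6} (4r^2) · r dr = 1296.

Outer integral (in θ): ∫_{0}^{π/2} (1296) dθ = 648π.

Therefore ∬_D (4x^2 + 4y^2) dA = 648π.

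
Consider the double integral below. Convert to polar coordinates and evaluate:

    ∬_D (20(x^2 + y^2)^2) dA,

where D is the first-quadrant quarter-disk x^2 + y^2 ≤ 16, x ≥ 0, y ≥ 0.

The region D is 0 ≤ r ≤ 4, 0 ≤ θ ≤ π/2 in polar coordinates, where x = r cos(θ), y = r sin(θ), and dA = r dr dθ.

Under the substitution, the integrand becomes 20r^4, so

    ∬_D (20(x^2 + y^2)^2) dA = ∫_{0}^{π/2} ∫_{0}^{4} (20r^4) · r dr dθ.

Inner integral (in r): ∫_{0}^{4} (20r^4) · r dr = 40960/3.

Outer integral (in θ): ∫_{0}^{π/2} (40960/3) dθ = 20480π/3.

Therefore ∬_D (20(x^2 + y^2)^2) dA = 20480π/3.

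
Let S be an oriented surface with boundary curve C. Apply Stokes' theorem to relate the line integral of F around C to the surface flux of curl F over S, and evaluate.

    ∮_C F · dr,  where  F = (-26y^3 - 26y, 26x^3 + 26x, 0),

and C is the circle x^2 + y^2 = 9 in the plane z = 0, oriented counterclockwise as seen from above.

Let S be the flat disk x^2 + y^2 ≤ 9 in the plane z = 0, with upward unit normal n̂ = ẑ. By Stokes' theorem,

    ∮_C F · dr = ∬_S (∇ × F) · n̂ dS = ∬_D (curl F)_z dA,

where D is the disk x^2 + y^2 ≤ 9.

Compute the curl of F = (-26y^3 - 26y, 26x^3 + 26x, 0):
    (∇ × F)_x = ∂F_z/∂y - ∂F_y/∂z = 0,
    (∇ × F)_y = ∂F_x/∂z - ∂F_z/∂x = 0,
    (∇ × F)_z = ∂F_y/∂x - ∂F_x/∂y = 78x^2 + 78y^2 + 52.

On z = 0, (curl F)_z = 78x^2 + 78y^2 + 52.

Convert to polar (x = r cos θ, y = r sin θ, dA = r dr dθ); the integrand becomes 78r^2 + 52, so

    ∬_D (curl F)_z dA = ∫_0^{2π} ∫_0^{3} (78r^2 + 52) · r dr dθ.

Inner (r from 0 to 3): 3627/2.
Outer (θ from 0 to 2π): 3627π.

Therefore ∮_C F · dr = 3627π.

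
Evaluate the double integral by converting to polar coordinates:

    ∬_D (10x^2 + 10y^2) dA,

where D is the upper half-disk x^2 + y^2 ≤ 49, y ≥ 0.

The region D is 0 ≤ r ≤ 7, 0 ≤ θ ≤ π in polar coordinates, where x = r cos(θ), y = r sin(θ), and dA = r dr dθ.

Under the substitution, the integrand becomes 10r^2, so

    ∬_D (10x^2 + 10y^2) dA = ∫_{0}^{π} ∫_{0}^{7} (10r^2) · r dr dθ.

Inner integral (in r): ∫_{0}^{7} (10r^2) · r dr = 12005/2.

Outer integral (in θ): ∫_{0}^{π} (12005/2) dθ = 12005π/2.

Therefore ∬_D (10x^2 + 10y^2) dA = 12005π/2.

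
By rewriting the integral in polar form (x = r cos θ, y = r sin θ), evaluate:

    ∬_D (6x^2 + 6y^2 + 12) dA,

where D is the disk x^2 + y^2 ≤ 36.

The region D is 0 ≤ r ≤ 6, 0 ≤ θ ≤ 2π in polar coordinates, where x = r cos(θ), y = r sin(θ), and dA = r dr dθ.

Under the substitution, the integrand becomes 6r^2 + 12, so

    ∬_D (6x^2 + 6y^2 + 12) dA = ∫_{0}^{2π} ∫_{0}^{6} (6r^2 + 12) · r dr dθ.

Inner integral (in r): ∫_{0}^{6} (6r^2 + 12) · r dr = 2160.

Outer integral (in θ): ∫_{0}^{2π} (2160) dθ = 4320π.

Therefore ∬_D (6x^2 + 6y^2 + 12) dA = 4320π.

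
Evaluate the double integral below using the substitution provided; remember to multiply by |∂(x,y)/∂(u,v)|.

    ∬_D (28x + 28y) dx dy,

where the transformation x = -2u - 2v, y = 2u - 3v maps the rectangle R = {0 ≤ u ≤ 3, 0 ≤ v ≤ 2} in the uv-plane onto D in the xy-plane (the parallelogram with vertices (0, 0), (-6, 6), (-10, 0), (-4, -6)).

Compute the Jacobian determinant of (x, y) with respect to (u, v):

    ∂(x,y)/∂(u,v) = | -2  -2 | = (-2)(-3) - (-2)(2) = 10.
                   | 2  -3 |

Its absolute value is |J| = 10 (the area scaling factor).

Substituting x = -2u - 2v, y = 2u - 3v into the integrand,

    28x + 28y → -140v,

so the integral becomes

    ∬_R (-140v) · |J| du dv = ∫_0^3 ∫_0^2 (-1400v) dv du.

Inner (v): -2800.
Outer (u): -8400.

Therefore ∬_D (28x + 28y) dx dy = -8400.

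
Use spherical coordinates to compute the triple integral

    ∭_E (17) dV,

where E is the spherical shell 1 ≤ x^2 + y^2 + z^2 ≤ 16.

In spherical coordinates, x = ρ sin(φ) cos(θ), y = ρ sin(φ) sin(θ), z = ρ cos(φ), and dV = ρ^2 sin(φ) dρ dφ dθ.

The integrand becomes 17, so

    ∭_E (17) dV = ∫_{0}^{2π} ∫_{0}^{π} ∫_{1}^{4} (17) · ρ^2 sin(φ) dρ dφ dθ.

Inner (ρ): 357sin(φ).
Middle (φ): 714.
Outer (θ): 1428π.

Therefore the triple integral equals 1428π.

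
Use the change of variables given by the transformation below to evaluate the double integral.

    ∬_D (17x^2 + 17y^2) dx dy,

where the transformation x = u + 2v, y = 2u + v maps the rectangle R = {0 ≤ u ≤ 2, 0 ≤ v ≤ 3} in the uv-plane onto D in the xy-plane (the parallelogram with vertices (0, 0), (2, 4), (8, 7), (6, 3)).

Compute the Jacobian determinant of (x, y) with respect to (u, v):

    ∂(x,y)/∂(u,v) = | 1  2 | = (1)(1) - (2)(2) = -3.
                   | 2  1 |

Its absolute value is |J| = 3 (the area scaling factor).

Substituting x = u + 2v, y = 2u + v into the integrand,

    17x^2 + 17y^2 → 85u^2 + 136u v + 85v^2,

so the integral becomes

    ∬_R (85u^2 + 136u v + 85v^2) · |J| du dv = ∫_0^2 ∫_0^3 (255u^2 + 408u v + 255v^2) dv du.

Inner (v): 765u^2 + 1836u + 2295.
Outer (u): 10302.

Therefore ∬_D (17x^2 + 17y^2) dx dy = 10302.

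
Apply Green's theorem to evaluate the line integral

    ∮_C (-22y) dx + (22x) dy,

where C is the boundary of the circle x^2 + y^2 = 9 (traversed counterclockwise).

Green's theorem converts the closed line integral into a double integral over the enclosed region D:

    ∮_C P dx + Q dy = ∬_D (∂Q/∂x - ∂P/∂y) dA.

Here P = -22y, Q = 22x, so

    ∂Q/∂x = 22,    ∂P/∂y = -22,
    ∂Q/∂x - ∂P/∂y = 44.

D is the region x^2 + y^2 ≤ 9. Evaluating the double integral:

In polar coordinates (x = r cos θ, y = r sin θ, dA = r dr dθ) the integrand becomes 44, so

    ∬_D (44) dA = ∫_0^{2π} ∫_0^{3} (44) · r dr dθ.

Inner (r from 0 to 3): 198.
Outer (θ from 0 to 2π): 396π.

Therefore ∮_C P dx + Q dy = 396π.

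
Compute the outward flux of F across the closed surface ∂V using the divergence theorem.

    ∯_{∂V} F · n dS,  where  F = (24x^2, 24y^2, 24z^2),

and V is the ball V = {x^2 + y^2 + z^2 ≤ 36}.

By the divergence theorem,

    ∯_{∂V} F · n dS = ∭_V (∇ · F) dV.

Compute the divergence:
    ∇ · F = ∂F_x/∂x + ∂F_y/∂y + ∂F_z/∂z = 48x + 48y + 48z.

In spherical coordinates, x = ρ sin(φ) cos(θ), y = ρ sin(φ) sin(θ), z = ρ cos(φ), dV = ρ^2 sin(φ) dρ dφ dθ, with 0 ≤ ρ ≤ 6, 0 ≤ φ ≤ π, 0 ≤ θ ≤ 2π.

The integrand, after substitution and multiplying by the volume element, becomes (48ρ (sqrt(2)sin(φ)sin(θ + π/4) + cos(φ))) · ρ^2 sin(φ), so

    ∭_V (∇·F) dV = ∫_0^{2π} ∫_0^{π} ∫_0^{6} (48ρ (sqrt(2)sin(φ)sin(θ + π/4) + cos(φ))) · ρ^2 sin(φ) dρ dφ dθ.

Inner (ρ from 0 to 6): 15552(sqrt(2)sin(φ)sin(θ + π/4) + cos(φ))sin(φ).
Middle (φ from 0 to π): 7776sqrt(2)π sin(θ + π/4).
Outer (θ from 0 to 2π): 0.

Therefore ∯_{∂V} F · n dS = 0.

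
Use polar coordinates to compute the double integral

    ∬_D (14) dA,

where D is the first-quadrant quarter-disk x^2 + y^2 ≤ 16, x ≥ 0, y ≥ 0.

The region D is 0 ≤ r ≤ 4, 0 ≤ θ ≤ π/2 in polar coordinates, where x = r cos(θ), y = r sin(θ), and dA = r dr dθ.

Under the substitution, the integrand becomes 14, so

    ∬_D (14) dA = ∫_{0}^{π/2} ∫_{0}^{4} (14) · r dr dθ.

Inner integral (in r): ∫_{0}^{4} (14) · r dr = 112.

Outer integral (in θ): ∫_{0}^{π/2} (112) dθ = 56π.

Therefore ∬_D (14) dA = 56π.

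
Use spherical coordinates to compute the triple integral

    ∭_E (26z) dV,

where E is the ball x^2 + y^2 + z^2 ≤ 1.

In spherical coordinates, x = ρ sin(φ) cos(θ), y = ρ sin(φ) sin(θ), z = ρ cos(φ), and dV = ρ^2 sin(φ) dρ dφ dθ.

The integrand becomes 26ρ cos(φ), so

    ∭_E (26z) dV = ∫_{0}^{2π} ∫_{0}^{π} ∫_{0}^{1} (26ρ cos(φ)) · ρ^2 sin(φ) dρ dφ dθ.

Inner (ρ): 13sin(2φ)/4.
Middle (φ): 0.
Outer (θ): 0.

Therefore the triple integral equals 0.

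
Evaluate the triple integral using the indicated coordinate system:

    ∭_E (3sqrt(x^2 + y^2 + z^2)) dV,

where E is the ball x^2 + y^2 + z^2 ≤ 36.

In spherical coordinates, x = ρ sin(φ) cos(θ), y = ρ sin(φ) sin(θ), z = ρ cos(φ), and dV = ρ^2 sin(φ) dρ dφ dθ.

The integrand becomes 3ρ, so

    ∭_E (3sqrt(x^2 + y^2 + z^2)) dV = ∫_{0}^{2π} ∫_{0}^{π} ∫_{0}^{6} (3ρ) · ρ^2 sin(φ) dρ dφ dθ.

Inner (ρ): 972sin(φ).
Middle (φ): 1944.
Outer (θ): 3888π.

Therefore the triple integral equals 3888π.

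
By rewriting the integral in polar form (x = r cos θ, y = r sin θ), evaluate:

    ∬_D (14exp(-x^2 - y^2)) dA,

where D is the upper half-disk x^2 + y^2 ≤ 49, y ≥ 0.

The region D is 0 ≤ r ≤ 7, 0 ≤ θ ≤ π in polar coordinates, where x = r cos(θ), y = r sin(θ), and dA = r dr dθ.

Under the substitution, the integrand becomes 14exp(-r^2), so

    ∬_D (14exp(-x^2 - y^2)) dA = ∫_{0}^{π} ∫_{0}^{7} (14exp(-r^2)) · r dr dθ.

Inner integral (in r): ∫_{0}^{7} (14exp(-r^2)) · r dr = 7 - 7exp(-49).

Outer integral (in θ): ∫_{0}^{π} (7 - 7exp(-49)) dθ = -7π exp(-49) + 7π.

Therefore ∬_D (14exp(-x^2 - y^2)) dA = -7π exp(-49) + 7π.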